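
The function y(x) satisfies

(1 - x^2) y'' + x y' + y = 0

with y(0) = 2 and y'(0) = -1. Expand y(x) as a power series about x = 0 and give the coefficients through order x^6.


Ansatz: y(x) = sum_{n>=0} a_n x^n, so y'(x) = sum_{n>=1} n a_n x^(n-1) and y''(x) = sum_{n>=2} n(n-1) a_n x^(n-2).
Substitute into P(x) y'' + Q(x) y' + R(x) y = 0 with P(x) = 1 - x^2, Q(x) = x, R(x) = 1, and match powers of x.
Initial conditions: a_0 = 2, a_1 = -1.
Setting the coefficient of each power of x to zero and solving order by order (substituting the coefficients already found):
  x^0: 2 a_2 + a_0 = 0  ->  2 a_2 = -a_0 = -2  ->  a_2 = -1
  x^1: 6 a_3 + 2 a_1 = 0  ->  6 a_3 = -2 a_1 = 2  ->  a_3 = 1/3
  x^2: 12 a_4 + a_2 = 0  ->  12 a_4 = -a_2 = 1  ->  a_4 = 1/12
  x^3: 20 a_5 - 2 a_3 = 0  ->  20 a_5 = 2 a_3 = 2/3  ->  a_5 = 1/30
  x^4: 30 a_6 - 7 a_4 = 0  ->  30 a_6 = 7 a_4 = 7/12  ->  a_6 = 7/360
Truncated series: y(x) = 2 - x - x^2 + (1/3) x^3 + (1/12) x^4 + (1/30) x^5 + (7/360) x^6 + O(x^7).

a_0 = 2; a_1 = -1; a_2 = -1; a_3 = 1/3; a_4 = 1/12; a_5 = 1/30; a_6 = 7/360


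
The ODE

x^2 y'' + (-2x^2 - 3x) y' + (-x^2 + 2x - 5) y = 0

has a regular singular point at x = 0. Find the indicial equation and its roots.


Divide by x^2 to reach normal form y'' + P_1(x) y' + P_2(x) y = 0 with P_1(x) = -2 - 3/x and P_2(x) = -1 + 2/x - 5/x^2.
x = 0 is a singular point because the y'-coefficient -2 - 3/x has a pole at x = 0 and the y-coefficient -1 + 2/x - 5/x^2 has a pole at x = 0.
It is a regular singular point because x P_1(x) = p(x) = -2x - 3 and x^2 P_2(x) = q(x) = -x^2 + 2x - 5 are polynomials, hence analytic at x = 0.
p(0) = -3,  q(0) = -5.
Indicial equation: r(r-1) + p(0) r + q(0) = 0, i.e. r^2 + (p(0) - 1) r + q(0) = 0, i.e. r^2 - 4 r - 5 = 0.
Discriminant: (-4)^2 - 4(-5) = 36, so r = (4 ± 6)/2.
Solving: r_1 = 5, r_2 = -1.

indicial: r^2 - 4 r - 5 = 0; roots r_1 = 5, r_2 = -1


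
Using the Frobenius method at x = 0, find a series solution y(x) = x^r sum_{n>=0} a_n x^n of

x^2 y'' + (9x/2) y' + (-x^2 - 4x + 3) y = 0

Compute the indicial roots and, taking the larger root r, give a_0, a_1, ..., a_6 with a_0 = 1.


Write in Frobenius form y'' + (p(x)/x) y' + (q(x)/x^2) y = 0:
  p(x) = 9/2,  q(x) = -x^2 - 4x + 3.
Indicial equation: r(r-1) + (9/2) r + (3) = 0 -> roots r_1 = -3/2, r_2 = -2.
Take r = r_1 = -3/2. Let y(x) = x^r sum_{n>=0} a_n x^n with a_0 = 1.
Substitute y = x^r sum a_n x^n and match x^{r+n}. The recurrence is
  D(n) a_n - 4 a_{n-1} - 1 a_{n-2} = 0,  where D(n) = (r+n)(r+n-1) + (9/2)(r+n) + (3).
  a_n = [4 a_{n-1} + 1 a_{n-2}] / D(n).
Since the indicial polynomial factors as (r - r_1)(r - r_2), D(n) = (r_1 + n - r_1)(r_1 + n - r_2) = n(n + 1/2).
Evaluating step by step (a_0 = 1):
  n = 1: D(1) = 1(1 + 1/2) = 3/2; numerator = 4(1) = 4; a_1 = (4)/(3/2) = 8/3
  n = 2: D(2) = 2(2 + 1/2) = 5; numerator = 4(8/3) + 1(1) = 35/3; a_2 = (35/3)/(5) = 7/3
  n = 3: D(3) = 3(3 + 1/2) = 21/2; numerator = 4(7/3) + 1(8/3) = 12; a_3 = (12)/(21/2) = 8/7
  n = 4: D(4) = 4(4 + 1/2) = 18; numerator = 4(8/7) + 1(7/3) = 145/21; a_4 = (145/21)/(18) = 145/378
  n = 5: D(5) = 5(5 + 1/2) = 55/2; numerator = 4(145/378) + 1(8/7) = 506/189; a_5 = (506/189)/(55/2) = 92/945
  n = 6: D(6) = 6(6 + 1/2) = 39; numerator = 4(92/945) + 1(145/378) = 487/630; a_6 = (487/630)/(39) = 487/24570

r = -3/2; a_0 = 1; a_1 = 8/3; a_2 = 7/3; a_3 = 8/7; a_4 = 145/378; a_5 = 92/945; a_6 = 487/24570


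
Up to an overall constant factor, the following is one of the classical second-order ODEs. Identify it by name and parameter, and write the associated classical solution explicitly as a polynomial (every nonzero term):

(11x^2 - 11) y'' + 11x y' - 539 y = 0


All three coefficients share the factor -11; dividing through by -11 gives  (1 - x^2) y'' - x y' + 49 y = 0.
This matches the Chebyshev equation (1 - x^2) y'' - x y' + n^2 y = 0 (note the -x y' term, not -2x y') with n^2 = 49, so n = 7; the polynomial solution is T_7(x).
With y = sum_k a_k x^k, matching x^k gives (k+2)(k+1) a_{k+2} = (k^2 - n^2) a_k = (k - 7)(k + 7) a_k. The right side vanishes at k = 7, so the series with the parity of 7 terminates at degree 7.
Standard normalization: leading coefficient of T_n is 2^(n-1), so a_7 = 2^6 = 64. Work downward with a_k = (k+1)(k+2) a_{k+2} / ((k - 7)(k + 7)):
  a_5 = (6)(7)(64) / ((5 - 7)(5 + 7)) = 2688/(-24) = -112
  a_3 = (4)(5)(-112) / ((3 - 7)(3 + 7)) = -2240/(-40) = 56
  a_1 = (2)(3)(56) / ((1 - 7)(1 + 7)) = 336/(-48) = -7
Hence T_7(x) = 64 x^7 - 112 x^5 + 56 x^3 - 7 x.

T_7(x); series = 64 x^7 - 112 x^5 + 56 x^3 - 7 x


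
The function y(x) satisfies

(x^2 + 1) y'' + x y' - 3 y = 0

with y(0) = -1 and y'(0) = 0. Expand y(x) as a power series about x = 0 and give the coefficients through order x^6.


Ansatz: y(x) = sum_{n>=0} a_n x^n, so y'(x) = sum_{n>=1} n a_n x^(n-1) and y''(x) = sum_{n>=2} n(n-1) a_n x^(n-2).
Substitute into P(x) y'' + Q(x) y' + R(x) y = 0 with P(x) = x^2 + 1, Q(x) = x, R(x) = -3, and match powers of x.
Initial conditions: a_0 = -1, a_1 = 0.
Setting the coefficient of each power of x to zero and solving order by order (substituting the coefficients already found):
  x^0: 2 a_2 - 3 a_0 = 0  ->  2 a_2 = 3 a_0 = -3  ->  a_2 = -3/2
  x^1: 6 a_3 - 2 a_1 = 0  ->  6 a_3 = 2 a_1 = 0  ->  a_3 = 0
  x^2: 12 a_4 + a_2 = 0  ->  12 a_4 = -a_2 = 3/2  ->  a_4 = 1/8
  x^3: 20 a_5 + 6 a_3 = 0  ->  20 a_5 = -6 a_3 = 0  ->  a_5 = 0
  x^4: 30 a_6 + 13 a_4 = 0  ->  30 a_6 = -13 a_4 = -13/8  ->  a_6 = -13/240
Truncated series: y(x) = -1 - (3/2) x^2 + (1/8) x^4 - (13/240) x^6 + O(x^7).

a_0 = -1; a_1 = 0; a_2 = -3/2; a_3 = 0; a_4 = 1/8; a_5 = 0; a_6 = -13/240


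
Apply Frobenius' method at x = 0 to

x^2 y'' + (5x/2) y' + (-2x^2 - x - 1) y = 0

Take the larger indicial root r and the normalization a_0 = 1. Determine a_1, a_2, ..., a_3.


Write in Frobenius form y'' + (p(x)/x) y' + (q(x)/x^2) y = 0:
  p(x) = 5/2,  q(x) = -2x^2 - x - 1.
Indicial equation: r(r-1) + (5/2) r + (-1) = 0 -> roots r_1 = 1/2, r_2 = -2.
Take r = r_1 = 1/2. Let y(x) = x^r sum_{n>=0} a_n x^n with a_0 = 1.
Substitute y = x^r sum a_n x^n and match x^{r+n}. The recurrence is
  D(n) a_n - 1 a_{n-1} - 2 a_{n-2} = 0,  where D(n) = (r+n)(r+n-1) + (5/2)(r+n) + (-1).
  a_n = [1 a_{n-1} + 2 a_{n-2}] / D(n).
Since the indicial polynomial factors as (r - r_1)(r - r_2), D(n) = (r_1 + n - r_1)(r_1 + n - r_2) = n(n + 5/2).
Evaluating step by step (a_0 = 1):
  n = 1: D(1) = 1(1 + 5/2) = 7/2; numerator = 1(1) = 1; a_1 = (1)/(7/2) = 2/7
  n = 2: D(2) = 2(2 + 5/2) = 9; numerator = 1(2/7) + 2(1) = 16/7; a_2 = (16/7)/(9) = 16/63
  n = 3: D(3) = 3(3 + 5/2) = 33/2; numerator = 1(16/63) + 2(2/7) = 52/63; a_3 = (52/63)/(33/2) = 104/2079

r = 1/2; a_0 = 1; a_1 = 2/7; a_2 = 16/63; a_3 = 104/2079


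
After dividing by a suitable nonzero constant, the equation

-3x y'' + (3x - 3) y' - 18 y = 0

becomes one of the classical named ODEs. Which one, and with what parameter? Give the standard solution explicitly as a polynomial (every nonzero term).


All three coefficients share the factor -3; dividing through by -3 gives  x y'' + (1 - x) y' + 6 y = 0.
This matches the Laguerre equation x y'' + (1 - x) y' + n y = 0 with n = 6; the polynomial solution is L_6(x).
With y = sum_k a_k x^k, matching x^k gives (k+1)k a_{k+1} + (k+1) a_{k+1} - k a_k + n a_k = 0, i.e. (k+1)^2 a_{k+1} = (k - n) a_k = (k - 6) a_k. The right side vanishes at k = 6, so the series terminates at degree 6.
Standard normalization L_n(0) = 1 gives a_0 = 1. Work upward with a_{k+1} = (k - 6) a_k / (k+1)^2:
  a_1 = (0 - 6)(1) / 1^2 = -6/1 = -6
  a_2 = (1 - 6)(-6) / 2^2 = 30/4 = 15/2
  a_3 = (2 - 6)(15/2) / 3^2 = -30/9 = -10/3
  a_4 = (3 - 6)(-10/3) / 4^2 = 10/16 = 5/8
  a_5 = (4 - 6)(5/8) / 5^2 = (-5/4)/25 = -1/20
  a_6 = (5 - 6)(-1/20) / 6^2 = (1/20)/36 = 1/720
Hence L_6(x) = x^6/720 - x^5/20 + 5 x^4/8 - 10 x^3/3 + 15 x^2/2 - 6 x + 1.

L_6(x); series = x^6/720 - x^5/20 + 5 x^4/8 - 10 x^3/3 + 15 x^2/2 - 6 x + 1


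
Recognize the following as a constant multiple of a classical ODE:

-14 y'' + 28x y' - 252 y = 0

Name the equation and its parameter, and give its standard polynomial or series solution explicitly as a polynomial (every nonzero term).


All three coefficients share the factor -14; dividing through by -14 gives  y'' - 2x y' + 18 y = 0.
This matches the Hermite equation y'' - 2x y' + 2n y = 0 with 2n = 18, so n = 9; the polynomial solution is H_9(x).
With y = sum_k a_k x^k, matching x^k gives (k+2)(k+1) a_{k+2} = 2(k - n) a_k = 2(k - 9) a_k. The right side vanishes at k = 9, so the series with the parity of 9 terminates at degree 9.
Standard normalization: leading coefficient of H_n is 2^n, so a_9 = 2^9 = 512. Work downward with a_k = (k+1)(k+2) a_{k+2} / (2(k - n)):
  a_7 = (8)(9)(512) / (2(7 - 9)) = 36864/(-4) = -9216
  a_5 = (6)(7)(-9216) / (2(5 - 9)) = -387072/(-8) = 48384
  a_3 = (4)(5)(48384) / (2(3 - 9)) = 967680/(-12) = -80640
  a_1 = (2)(3)(-80640) / (2(1 - 9)) = -483840/(-16) = 30240
Hence H_9(x) = 512 x^9 - 9216 x^7 + 48384 x^5 - 80640 x^3 + 30240 x.

H_9(x); series = 512 x^9 - 9216 x^7 + 48384 x^5 - 80640 x^3 + 30240 x


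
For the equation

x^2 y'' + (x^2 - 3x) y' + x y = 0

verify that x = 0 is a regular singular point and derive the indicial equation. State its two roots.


Divide by x^2 to reach normal form y'' + P_1(x) y' + P_2(x) y = 0 with P_1(x) = 1 - 3/x and P_2(x) = 1/x.
x = 0 is a singular point because the y'-coefficient 1 - 3/x has a pole at x = 0 and the y-coefficient 1/x has a pole at x = 0.
It is a regular singular point because x P_1(x) = p(x) = x - 3 and x^2 P_2(x) = q(x) = x are polynomials, hence analytic at x = 0.
p(0) = -3,  q(0) = 0.
Indicial equation: r(r-1) + p(0) r + q(0) = 0, i.e. r^2 + (p(0) - 1) r + q(0) = 0, i.e. r^2 - 4 r = 0.
Discriminant: (-4)^2 - 4(0) = 16, so r = (4 ± 4)/2.
Solving: r_1 = 4, r_2 = 0.

indicial: r^2 - 4 r = 0; roots r_1 = 4, r_2 = 0


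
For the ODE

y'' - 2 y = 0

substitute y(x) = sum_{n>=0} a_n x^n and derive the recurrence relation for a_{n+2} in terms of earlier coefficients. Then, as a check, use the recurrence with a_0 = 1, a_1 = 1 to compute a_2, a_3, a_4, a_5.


Substitute y = sum_n a_n x^n into y'' + (const) y = 0.
y''(x) = sum_{n>=0} (n+2)(n+1) a_{n+2} x^n.
The ODE becomes sum_n [(n+2)(n+1) a_{n+2} - 2 a_n] x^n = 0.
Setting each coefficient to zero gives the recurrence:
  (n+2)(n+1) a_{n+2} - 2 a_n = 0,
  a_{n+2} = 2 / ((n+1)(n+2)) a_n.

Check with a_0 = 1, a_1 = 1 (apply the recurrence for n = 0, 1, 2, 3): a_0 = 1, a_1 = 1, a_2 = 1, a_3 = 1/3, a_4 = 1/6, a_5 = 1/30.

a_{n+2} = 2/((n+1)(n+2)) * a_n; check: a_0 = 1, a_1 = 1, a_2 = 1, a_3 = 1/3, a_4 = 1/6, a_5 = 1/30


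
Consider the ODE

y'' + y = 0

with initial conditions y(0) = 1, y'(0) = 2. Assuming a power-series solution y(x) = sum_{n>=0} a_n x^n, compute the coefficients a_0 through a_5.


Ansatz: y(x) = sum_{n>=0} a_n x^n, so y'(x) = sum_{n>=1} n a_n x^(n-1) and y''(x) = sum_{n>=2} n(n-1) a_n x^(n-2).
Substitute into P(x) y'' + Q(x) y' + R(x) y = 0 with P(x) = 1, Q(x) = 0, R(x) = 1, and match powers of x.
Initial conditions: a_0 = 1, a_1 = 2.
Setting the coefficient of each power of x to zero and solving order by order (substituting the coefficients already found):
  x^0: 2 a_2 + a_0 = 0  ->  2 a_2 = -a_0 = -1  ->  a_2 = -1/2
  x^1: 6 a_3 + a_1 = 0  ->  6 a_3 = -a_1 = -2  ->  a_3 = -1/3
  x^2: 12 a_4 + a_2 = 0  ->  12 a_4 = -a_2 = 1/2  ->  a_4 = 1/24
  x^3: 20 a_5 + a_3 = 0  ->  20 a_5 = -a_3 = 1/3  ->  a_5 = 1/60
Truncated series: y(x) = 1 + 2 x - (1/2) x^2 - (1/3) x^3 + (1/24) x^4 + (1/60) x^5 + O(x^6).

a_0 = 1; a_1 = 2; a_2 = -1/2; a_3 = -1/3; a_4 = 1/24; a_5 = 1/60


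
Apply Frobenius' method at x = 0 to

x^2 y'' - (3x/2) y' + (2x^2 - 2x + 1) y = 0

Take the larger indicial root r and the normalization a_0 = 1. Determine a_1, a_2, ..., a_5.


Write in Frobenius form y'' + (p(x)/x) y' + (q(x)/x^2) y = 0:
  p(x) = -3/2,  q(x) = 2x^2 - 2x + 1.
Indicial equation: r(r-1) + (-3/2) r + (1) = 0 -> roots r_1 = 2, r_2 = 1/2.
Take r = r_1 = 2. Let y(x) = x^r sum_{n>=0} a_n x^n with a_0 = 1.
Substitute y = x^r sum a_n x^n and match x^{r+n}. The recurrence is
  D(n) a_n - 2 a_{n-1} + 2 a_{n-2} = 0,  where D(n) = (r+n)(r+n-1) + (-3/2)(r+n) + (1).
  a_n = [2 a_{n-1} - 2 a_{n-2}] / D(n).
Since the indicial polynomial factors as (r - r_1)(r - r_2), D(n) = (r_1 + n - r_1)(r_1 + n - r_2) = n(n + 3/2).
Evaluating step by step (a_0 = 1):
  n = 1: D(1) = 1(1 + 3/2) = 5/2; numerator = 2(1) = 2; a_1 = (2)/(5/2) = 4/5
  n = 2: D(2) = 2(2 + 3/2) = 7; numerator = 2(4/5) - 2(1) = -2/5; a_2 = (-2/5)/(7) = -2/35
  n = 3: D(3) = 3(3 + 3/2) = 27/2; numerator = 2(-2/35) - 2(4/5) = -12/7; a_3 = (-12/7)/(27/2) = -8/63
  n = 4: D(4) = 4(4 + 3/2) = 22; numerator = 2(-8/63) - 2(-2/35) = -44/315; a_4 = (-44/315)/(22) = -2/315
  n = 5: D(5) = 5(5 + 3/2) = 65/2; numerator = 2(-2/315) - 2(-8/63) = 76/315; a_5 = (76/315)/(65/2) = 152/20475

r = 2; a_0 = 1; a_1 = 4/5; a_2 = -2/35; a_3 = -8/63; a_4 = -2/315; a_5 = 152/20475


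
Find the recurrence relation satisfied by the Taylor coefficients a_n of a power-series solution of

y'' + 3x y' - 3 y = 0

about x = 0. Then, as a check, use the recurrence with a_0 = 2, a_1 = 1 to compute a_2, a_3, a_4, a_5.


Substitute y = sum_n a_n x^n.
y''(x) has coefficient (n+2)(n+1) a_{n+2} at x^n;
3 x y'(x) has coefficient 3 n a_n at x^n (shift);
-3 y(x) has coefficient -3 a_n at x^n.
Matching x^n: (n+2)(n+1) a_{n+2} + (3n - 3) a_n = 0.
Thus a_{n+2} = (-3n + 3) / ((n+1)(n+2)) * a_n.

Check with a_0 = 2, a_1 = 1 (apply the recurrence for n = 0, 1, 2, 3): a_0 = 2, a_1 = 1, a_2 = 3, a_3 = 0, a_4 = -3/4, a_5 = 0.

a_(n+2) = (-3n + 3) / ((n+1)(n+2)) * a_n; check: a_0 = 2, a_1 = 1, a_2 = 3, a_3 = 0, a_4 = -3/4, a_5 = 0


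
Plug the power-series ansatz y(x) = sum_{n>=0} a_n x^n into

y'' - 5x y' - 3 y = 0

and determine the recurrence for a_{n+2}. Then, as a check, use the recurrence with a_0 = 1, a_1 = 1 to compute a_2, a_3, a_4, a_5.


Substitute y = sum_n a_n x^n.
y''(x) has coefficient (n+2)(n+1) a_{n+2} at x^n;
-5 x y'(x) has coefficient -5 n a_n at x^n (shift);
-3 y(x) has coefficient -3 a_n at x^n.
Matching x^n: (n+2)(n+1) a_{n+2} + (-5n - 3) a_n = 0.
Thus a_{n+2} = (5n + 3) / ((n+1)(n+2)) * a_n.

Check with a_0 = 1, a_1 = 1 (apply the recurrence for n = 0, 1, 2, 3): a_0 = 1, a_1 = 1, a_2 = 3/2, a_3 = 4/3, a_4 = 13/8, a_5 = 6/5.

a_(n+2) = (5n + 3) / ((n+1)(n+2)) * a_n; check: a_0 = 1, a_1 = 1, a_2 = 3/2, a_3 = 4/3, a_4 = 13/8, a_5 = 6/5


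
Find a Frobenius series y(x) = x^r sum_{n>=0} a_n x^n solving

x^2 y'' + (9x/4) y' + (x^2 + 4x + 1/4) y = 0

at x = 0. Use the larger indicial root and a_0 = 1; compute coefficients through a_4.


Write in Frobenius form y'' + (p(x)/x) y' + (q(x)/x^2) y = 0:
  p(x) = 9/4,  q(x) = x^2 + 4x + 1/4.
Indicial equation: r(r-1) + (9/4) r + (1/4) = 0 -> roots r_1 = -1/4, r_2 = -1.
Take r = r_1 = -1/4. Let y(x) = x^r sum_{n>=0} a_n x^n with a_0 = 1.
Substitute y = x^r sum a_n x^n and match x^{r+n}. The recurrence is
  D(n) a_n + 4 a_{n-1} + 1 a_{n-2} = 0,  where D(n) = (r+n)(r+n-1) + (9/4)(r+n) + (1/4).
  a_n = [-4 a_{n-1} - 1 a_{n-2}] / D(n).
Since the indicial polynomial factors as (r - r_1)(r - r_2), D(n) = (r_1 + n - r_1)(r_1 + n - r_2) = n(n + 3/4).
Evaluating step by step (a_0 = 1):
  n = 1: D(1) = 1(1 + 3/4) = 7/4; numerator = -4(1) = -4; a_1 = (-4)/(7/4) = -16/7
  n = 2: D(2) = 2(2 + 3/4) = 11/2; numerator = -4(-16/7) - 1(1) = 57/7; a_2 = (57/7)/(11/2) = 114/77
  n = 3: D(3) = 3(3 + 3/4) = 45/4; numerator = -4(114/77) - 1(-16/7) = -40/11; a_3 = (-40/11)/(45/4) = -32/99
  n = 4: D(4) = 4(4 + 3/4) = 19; numerator = -4(-32/99) - 1(114/77) = -130/693; a_4 = (-130/693)/(19) = -130/13167

r = -1/4; a_0 = 1; a_1 = -16/7; a_2 = 114/77; a_3 = -32/99; a_4 = -130/13167


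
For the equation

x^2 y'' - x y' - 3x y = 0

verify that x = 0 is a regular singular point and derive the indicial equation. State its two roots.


Divide by x^2 to reach normal form y'' + P_1(x) y' + P_2(x) y = 0 with P_1(x) = -1/x and P_2(x) = -3/x.
x = 0 is a singular point because the y'-coefficient -1/x has a pole at x = 0 and the y-coefficient -3/x has a pole at x = 0.
It is a regular singular point because x P_1(x) = p(x) = -1 and x^2 P_2(x) = q(x) = -3x are polynomials, hence analytic at x = 0.
p(0) = -1,  q(0) = 0.
Indicial equation: r(r-1) + p(0) r + q(0) = 0, i.e. r^2 + (p(0) - 1) r + q(0) = 0, i.e. r^2 - 2 r = 0.
Discriminant: (-2)^2 - 4(0) = 4, so r = (2 ± 2)/2.
Solving: r_1 = 2, r_2 = 0.

indicial: r^2 - 2 r = 0; roots r_1 = 2, r_2 = 0


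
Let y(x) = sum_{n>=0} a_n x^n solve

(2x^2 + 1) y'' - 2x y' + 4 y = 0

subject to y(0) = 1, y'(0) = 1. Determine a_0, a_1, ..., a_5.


Ansatz: y(x) = sum_{n>=0} a_n x^n, so y'(x) = sum_{n>=1} n a_n x^(n-1) and y''(x) = sum_{n>=2} n(n-1) a_n x^(n-2).
Substitute into P(x) y'' + Q(x) y' + R(x) y = 0 with P(x) = 2x^2 + 1, Q(x) = -2x, R(x) = 4, and match powers of x.
Initial conditions: a_0 = 1, a_1 = 1.
Setting the coefficient of each power of x to zero and solving order by order (substituting the coefficients already found):
  x^0: 2 a_2 + 4 a_0 = 0  ->  2 a_2 = -4 a_0 = -4  ->  a_2 = -2
  x^1: 6 a_3 + 2 a_1 = 0  ->  6 a_3 = -2 a_1 = -2  ->  a_3 = -1/3
  x^2: 12 a_4 + 4 a_2 = 0  ->  12 a_4 = -4 a_2 = 8  ->  a_4 = 2/3
  x^3: 20 a_5 + 10 a_3 = 0  ->  20 a_5 = -10 a_3 = 10/3  ->  a_5 = 1/6
Truncated series: y(x) = 1 + x - 2 x^2 - (1/3) x^3 + (2/3) x^4 + (1/6) x^5 + O(x^6).

a_0 = 1; a_1 = 1; a_2 = -2; a_3 = -1/3; a_4 = 2/3; a_5 = 1/6


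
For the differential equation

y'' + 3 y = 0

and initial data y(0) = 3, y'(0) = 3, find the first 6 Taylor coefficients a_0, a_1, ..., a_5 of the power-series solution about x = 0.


Ansatz: y(x) = sum_{n>=0} a_n x^n, so y'(x) = sum_{n>=1} n a_n x^(n-1) and y''(x) = sum_{n>=2} n(n-1) a_n x^(n-2).
Substitute into P(x) y'' + Q(x) y' + R(x) y = 0 with P(x) = 1, Q(x) = 0, R(x) = 3, and match powers of x.
Initial conditions: a_0 = 3, a_1 = 3.
Setting the coefficient of each power of x to zero and solving order by order (substituting the coefficients already found):
  x^0: 2 a_2 + 3 a_0 = 0  ->  2 a_2 = -3 a_0 = -9  ->  a_2 = -9/2
  x^1: 6 a_3 + 3 a_1 = 0  ->  6 a_3 = -3 a_1 = -9  ->  a_3 = -3/2
  x^2: 12 a_4 + 3 a_2 = 0  ->  12 a_4 = -3 a_2 = 27/2  ->  a_4 = 9/8
  x^3: 20 a_5 + 3 a_3 = 0  ->  20 a_5 = -3 a_3 = 9/2  ->  a_5 = 9/40
Truncated series: y(x) = 3 + 3 x - (9/2) x^2 - (3/2) x^3 + (9/8) x^4 + (9/40) x^5 + O(x^6).

a_0 = 3; a_1 = 3; a_2 = -9/2; a_3 = -3/2; a_4 = 9/8; a_5 = 9/40


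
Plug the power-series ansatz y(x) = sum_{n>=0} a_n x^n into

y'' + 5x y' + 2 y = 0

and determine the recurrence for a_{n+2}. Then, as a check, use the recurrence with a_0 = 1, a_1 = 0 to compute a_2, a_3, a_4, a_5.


Substitute y = sum_n a_n x^n.
y''(x) has coefficient (n+2)(n+1) a_{n+2} at x^n;
5 x y'(x) has coefficient 5 n a_n at x^n (shift);
2 y(x) has coefficient 2 a_n at x^n.
Matching x^n: (n+2)(n+1) a_{n+2} + (5n + 2) a_n = 0.
Thus a_{n+2} = (-5n - 2) / ((n+1)(n+2)) * a_n.

Check with a_0 = 1, a_1 = 0 (apply the recurrence for n = 0, 1, 2, 3): a_0 = 1, a_1 = 0, a_2 = -1, a_3 = 0, a_4 = 1, a_5 = 0.

a_(n+2) = (-5n - 2) / ((n+1)(n+2)) * a_n; check: a_0 = 1, a_1 = 0, a_2 = -1, a_3 = 0, a_4 = 1, a_5 = 0


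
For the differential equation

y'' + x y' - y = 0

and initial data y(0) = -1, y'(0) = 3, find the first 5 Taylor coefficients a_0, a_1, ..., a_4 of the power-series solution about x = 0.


Ansatz: y(x) = sum_{n>=0} a_n x^n, so y'(x) = sum_{n>=1} n a_n x^(n-1) and y''(x) = sum_{n>=2} n(n-1) a_n x^(n-2).
Substitute into P(x) y'' + Q(x) y' + R(x) y = 0 with P(x) = 1, Q(x) = x, R(x) = -1, and match powers of x.
Initial conditions: a_0 = -1, a_1 = 3.
Setting the coefficient of each power of x to zero and solving order by order (substituting the coefficients already found):
  x^0: 2 a_2 - a_0 = 0  ->  2 a_2 = a_0 = -1  ->  a_2 = -1/2
  x^1: 6 a_3 = 0  ->  a_3 = 0
  x^2: 12 a_4 + a_2 = 0  ->  12 a_4 = -a_2 = 1/2  ->  a_4 = 1/24
Truncated series: y(x) = -1 + 3 x - (1/2) x^2 + (1/24) x^4 + O(x^5).

a_0 = -1; a_1 = 3; a_2 = -1/2; a_3 = 0; a_4 = 1/24


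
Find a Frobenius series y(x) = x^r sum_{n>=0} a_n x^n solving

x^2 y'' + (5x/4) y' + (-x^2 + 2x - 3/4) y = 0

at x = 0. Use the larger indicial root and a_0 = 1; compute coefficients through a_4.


Write in Frobenius form y'' + (p(x)/x) y' + (q(x)/x^2) y = 0:
  p(x) = 5/4,  q(x) = -x^2 + 2x - 3/4.
Indicial equation: r(r-1) + (5/4) r + (-3/4) = 0 -> roots r_1 = 3/4, r_2 = -1.
Take r = r_1 = 3/4. Let y(x) = x^r sum_{n>=0} a_n x^n with a_0 = 1.
Substitute y = x^r sum a_n x^n and match x^{r+n}. The recurrence is
  D(n) a_n + 2 a_{n-1} - 1 a_{n-2} = 0,  where D(n) = (r+n)(r+n-1) + (5/4)(r+n) + (-3/4).
  a_n = [-2 a_{n-1} + 1 a_{n-2}] / D(n).
Since the indicial polynomial factors as (r - r_1)(r - r_2), D(n) = (r_1 + n - r_1)(r_1 + n - r_2) = n(n + 7/4).
Evaluating step by step (a_0 = 1):
  n = 1: D(1) = 1(1 + 7/4) = 11/4; numerator = -2(1) = -2; a_1 = (-2)/(11/4) = -8/11
  n = 2: D(2) = 2(2 + 7/4) = 15/2; numerator = -2(-8/11) + 1(1) = 27/11; a_2 = (27/11)/(15/2) = 18/55
  n = 3: D(3) = 3(3 + 7/4) = 57/4; numerator = -2(18/55) + 1(-8/11) = -76/55; a_3 = (-76/55)/(57/4) = -16/165
  n = 4: D(4) = 4(4 + 7/4) = 23; numerator = -2(-16/165) + 1(18/55) = 86/165; a_4 = (86/165)/(23) = 86/3795

r = 3/4; a_0 = 1; a_1 = -8/11; a_2 = 18/55; a_3 = -16/165; a_4 = 86/3795


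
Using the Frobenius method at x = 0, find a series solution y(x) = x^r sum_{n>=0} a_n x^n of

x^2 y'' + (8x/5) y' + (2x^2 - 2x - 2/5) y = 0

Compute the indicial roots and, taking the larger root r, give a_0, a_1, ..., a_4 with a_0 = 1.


Write in Frobenius form y'' + (p(x)/x) y' + (q(x)/x^2) y = 0:
  p(x) = 8/5,  q(x) = 2x^2 - 2x - 2/5.
Indicial equation: r(r-1) + (8/5) r + (-2/5) = 0 -> roots r_1 = 2/5, r_2 = -1.
Take r = r_1 = 2/5. Let y(x) = x^r sum_{n>=0} a_n x^n with a_0 = 1.
Substitute y = x^r sum a_n x^n and match x^{r+n}. The recurrence is
  D(n) a_n - 2 a_{n-1} + 2 a_{n-2} = 0,  where D(n) = (r+n)(r+n-1) + (8/5)(r+n) + (-2/5).
  a_n = [2 a_{n-1} - 2 a_{n-2}] / D(n).
Since the indicial polynomial factors as (r - r_1)(r - r_2), D(n) = (r_1 + n - r_1)(r_1 + n - r_2) = n(n + 7/5).
Evaluating step by step (a_0 = 1):
  n = 1: D(1) = 1(1 + 7/5) = 12/5; numerator = 2(1) = 2; a_1 = (2)/(12/5) = 5/6
  n = 2: D(2) = 2(2 + 7/5) = 34/5; numerator = 2(5/6) - 2(1) = -1/3; a_2 = (-1/3)/(34/5) = -5/102
  n = 3: D(3) = 3(3 + 7/5) = 66/5; numerator = 2(-5/102) - 2(5/6) = -30/17; a_3 = (-30/17)/(66/5) = -25/187
  n = 4: D(4) = 4(4 + 7/5) = 108/5; numerator = 2(-25/187) - 2(-5/102) = -95/561; a_4 = (-95/561)/(108/5) = -475/60588

r = 2/5; a_0 = 1; a_1 = 5/6; a_2 = -5/102; a_3 = -25/187; a_4 = -475/60588


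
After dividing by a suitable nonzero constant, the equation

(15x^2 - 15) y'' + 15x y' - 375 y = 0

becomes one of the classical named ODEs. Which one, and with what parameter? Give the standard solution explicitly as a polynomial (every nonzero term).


All three coefficients share the factor -15; dividing through by -15 gives  (1 - x^2) y'' - x y' + 25 y = 0.
This matches the Chebyshev equation (1 - x^2) y'' - x y' + n^2 y = 0 (note the -x y' term, not -2x y') with n^2 = 25, so n = 5; the polynomial solution is T_5(x).
With y = sum_k a_k x^k, matching x^k gives (k+2)(k+1) a_{k+2} = (k^2 - n^2) a_k = (k - 5)(k + 5) a_k. The right side vanishes at k = 5, so the series with the parity of 5 terminates at degree 5.
Standard normalization: leading coefficient of T_n is 2^(n-1), so a_5 = 2^4 = 16. Work downward with a_k = (k+1)(k+2) a_{k+2} / ((k - 5)(k + 5)):
  a_3 = (4)(5)(16) / ((3 - 5)(3 + 5)) = 320/(-16) = -20
  a_1 = (2)(3)(-20) / ((1 - 5)(1 + 5)) = -120/(-24) = 5
Hence T_5(x) = 16 x^5 - 20 x^3 + 5 x.

T_5(x); series = 16 x^5 - 20 x^3 + 5 x


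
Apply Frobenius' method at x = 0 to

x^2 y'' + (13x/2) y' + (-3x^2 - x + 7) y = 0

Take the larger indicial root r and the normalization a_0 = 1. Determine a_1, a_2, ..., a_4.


Write in Frobenius form y'' + (p(x)/x) y' + (q(x)/x^2) y = 0:
  p(x) = 13/2,  q(x) = -3x^2 - x + 7.
Indicial equation: r(r-1) + (13/2) r + (7) = 0 -> roots r_1 = -2, r_2 = -7/2.
Take r = r_1 = -2. Let y(x) = x^r sum_{n>=0} a_n x^n with a_0 = 1.
Substitute y = x^r sum a_n x^n and match x^{r+n}. The recurrence is
  D(n) a_n - 1 a_{n-1} - 3 a_{n-2} = 0,  where D(n) = (r+n)(r+n-1) + (13/2)(r+n) + (7).
  a_n = [1 a_{n-1} + 3 a_{n-2}] / D(n).
Since the indicial polynomial factors as (r - r_1)(r - r_2), D(n) = (r_1 + n - r_1)(r_1 + n - r_2) = n(n + 3/2).
Evaluating step by step (a_0 = 1):
  n = 1: D(1) = 1(1 + 3/2) = 5/2; numerator = 1(1) = 1; a_1 = (1)/(5/2) = 2/5
  n = 2: D(2) = 2(2 + 3/2) = 7; numerator = 1(2/5) + 3(1) = 17/5; a_2 = (17/5)/(7) = 17/35
  n = 3: D(3) = 3(3 + 3/2) = 27/2; numerator = 1(17/35) + 3(2/5) = 59/35; a_3 = (59/35)/(27/2) = 118/945
  n = 4: D(4) = 4(4 + 3/2) = 22; numerator = 1(118/945) + 3(17/35) = 299/189; a_4 = (299/189)/(22) = 299/4158

r = -2; a_0 = 1; a_1 = 2/5; a_2 = 17/35; a_3 = 118/945; a_4 = 299/4158


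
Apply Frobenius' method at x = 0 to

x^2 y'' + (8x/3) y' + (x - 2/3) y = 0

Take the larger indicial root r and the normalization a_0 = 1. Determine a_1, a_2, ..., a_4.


Write in Frobenius form y'' + (p(x)/x) y' + (q(x)/x^2) y = 0:
  p(x) = 8/3,  q(x) = x - 2/3.
Indicial equation: r(r-1) + (8/3) r + (-2/3) = 0 -> roots r_1 = 1/3, r_2 = -2.
Take r = r_1 = 1/3. Let y(x) = x^r sum_{n>=0} a_n x^n with a_0 = 1.
Substitute y = x^r sum a_n x^n and match x^{r+n}. The recurrence is
  D(n) a_n + 1 a_{n-1} = 0,  where D(n) = (r+n)(r+n-1) + (8/3)(r+n) + (-2/3).
  a_n = -1 / D(n) * a_{n-1}.
Since the indicial polynomial factors as (r - r_1)(r - r_2), D(n) = (r_1 + n - r_1)(r_1 + n - r_2) = n(n + 7/3).
Evaluating step by step (a_0 = 1):
  n = 1: D(1) = 1(1 + 7/3) = 10/3; numerator = -1(1) = -1; a_1 = (-1)/(10/3) = -3/10
  n = 2: D(2) = 2(2 + 7/3) = 26/3; numerator = -1(-3/10) = 3/10; a_2 = (3/10)/(26/3) = 9/260
  n = 3: D(3) = 3(3 + 7/3) = 16; numerator = -1(9/260) = -9/260; a_3 = (-9/260)/(16) = -9/4160
  n = 4: D(4) = 4(4 + 7/3) = 76/3; numerator = -1(-9/4160) = 9/4160; a_4 = (9/4160)/(76/3) = 27/316160

r = 1/3; a_0 = 1; a_1 = -3/10; a_2 = 9/260; a_3 = -9/4160; a_4 = 27/316160


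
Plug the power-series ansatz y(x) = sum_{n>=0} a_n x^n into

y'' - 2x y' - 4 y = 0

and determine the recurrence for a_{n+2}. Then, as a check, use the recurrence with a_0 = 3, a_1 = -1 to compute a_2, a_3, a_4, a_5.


Substitute y = sum_n a_n x^n.
y''(x) has coefficient (n+2)(n+1) a_{n+2} at x^n;
-2 x y'(x) has coefficient -2 n a_n at x^n (shift);
-4 y(x) has coefficient -4 a_n at x^n.
Matching x^n: (n+2)(n+1) a_{n+2} + (-2n - 4) a_n = 0.
Thus a_{n+2} = (2n + 4) / ((n+1)(n+2)) * a_n.

Check with a_0 = 3, a_1 = -1 (apply the recurrence for n = 0, 1, 2, 3): a_0 = 3, a_1 = -1, a_2 = 6, a_3 = -1, a_4 = 4, a_5 = -1/2.

a_(n+2) = (2n + 4) / ((n+1)(n+2)) * a_n; check: a_0 = 3, a_1 = -1, a_2 = 6, a_3 = -1, a_4 = 4, a_5 = -1/2


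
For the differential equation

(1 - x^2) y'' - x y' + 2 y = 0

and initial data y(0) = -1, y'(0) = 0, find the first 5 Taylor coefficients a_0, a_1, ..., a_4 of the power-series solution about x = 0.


Ansatz: y(x) = sum_{n>=0} a_n x^n, so y'(x) = sum_{n>=1} n a_n x^(n-1) and y''(x) = sum_{n>=2} n(n-1) a_n x^(n-2).
Substitute into P(x) y'' + Q(x) y' + R(x) y = 0 with P(x) = 1 - x^2, Q(x) = -x, R(x) = 2, and match powers of x.
Initial conditions: a_0 = -1, a_1 = 0.
Setting the coefficient of each power of x to zero and solving order by order (substituting the coefficients already found):
  x^0: 2 a_2 + 2 a_0 = 0  ->  2 a_2 = -2 a_0 = 2  ->  a_2 = 1
  x^1: 6 a_3 + a_1 = 0  ->  6 a_3 = -a_1 = 0  ->  a_3 = 0
  x^2: 12 a_4 - 2 a_2 = 0  ->  12 a_4 = 2 a_2 = 2  ->  a_4 = 1/6
Truncated series: y(x) = -1 + x^2 + (1/6) x^4 + O(x^5).

a_0 = -1; a_1 = 0; a_2 = 1; a_3 = 0; a_4 = 1/6


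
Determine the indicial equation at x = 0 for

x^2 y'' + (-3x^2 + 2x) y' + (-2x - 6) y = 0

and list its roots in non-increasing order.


Divide by x^2 to reach normal form y'' + P_1(x) y' + P_2(x) y = 0 with P_1(x) = -3 + 2/x and P_2(x) = -2/x - 6/x^2.
x = 0 is a singular point because the y'-coefficient -3 + 2/x has a pole at x = 0 and the y-coefficient -2/x - 6/x^2 has a pole at x = 0.
It is a regular singular point because x P_1(x) = p(x) = 2 - 3x and x^2 P_2(x) = q(x) = -2x - 6 are polynomials, hence analytic at x = 0.
p(0) = 2,  q(0) = -6.
Indicial equation: r(r-1) + p(0) r + q(0) = 0, i.e. r^2 + (p(0) - 1) r + q(0) = 0, i.e. r^2 + 1 r - 6 = 0.
Discriminant: (1)^2 - 4(-6) = 25, so r = (-1 ± 5)/2.
Solving: r_1 = 2, r_2 = -3.

indicial: r^2 + 1 r - 6 = 0; roots r_1 = 2, r_2 = -3


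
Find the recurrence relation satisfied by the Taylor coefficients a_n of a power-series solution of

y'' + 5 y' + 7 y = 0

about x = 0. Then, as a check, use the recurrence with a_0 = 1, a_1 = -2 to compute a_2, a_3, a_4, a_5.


Substitute y = sum_n a_n x^n.
y''(x) has coefficient (n+2)(n+1) a_{n+2} at x^n;
5 y'(x) has coefficient 5 (n+1) a_{n+1} at x^n;
7 y(x) has coefficient 7 a_n at x^n.
Matching x^n: (n+2)(n+1) a_{n+2} + 5 (n+1) a_{n+1} + 7 a_n = 0.
Thus a_{n+2} = [-5 (n+1) a_{n+1} - 7 a_n] / ((n+1)(n+2)).

Check with a_0 = 1, a_1 = -2 (apply the recurrence for n = 0, 1, 2, 3): a_0 = 1, a_1 = -2, a_2 = 3/2, a_3 = -1/6, a_4 = -2/3, a_5 = 29/40.

a_(n+2) = [-5 (n+1) a_(n+1) - 7 a_n] / ((n+1)(n+2)); check: a_0 = 1, a_1 = -2, a_2 = 3/2, a_3 = -1/6, a_4 = -2/3, a_5 = 29/40


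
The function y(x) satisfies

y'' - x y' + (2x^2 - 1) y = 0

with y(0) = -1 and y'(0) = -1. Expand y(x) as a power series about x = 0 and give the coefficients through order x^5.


Ansatz: y(x) = sum_{n>=0} a_n x^n, so y'(x) = sum_{n>=1} n a_n x^(n-1) and y''(x) = sum_{n>=2} n(n-1) a_n x^(n-2).
Substitute into P(x) y'' + Q(x) y' + R(x) y = 0 with P(x) = 1, Q(x) = -x, R(x) = 2x^2 - 1, and match powers of x.
Initial conditions: a_0 = -1, a_1 = -1.
Setting the coefficient of each power of x to zero and solving order by order (substituting the coefficients already found):
  x^0: 2 a_2 - a_0 = 0  ->  2 a_2 = a_0 = -1  ->  a_2 = -1/2
  x^1: 6 a_3 - 2 a_1 = 0  ->  6 a_3 = 2 a_1 = -2  ->  a_3 = -1/3
  x^2: 12 a_4 - 3 a_2 + 2 a_0 = 0  ->  12 a_4 = 3 a_2 - 2 a_0 = 1/2  ->  a_4 = 1/24
  x^3: 20 a_5 - 4 a_3 + 2 a_1 = 0  ->  20 a_5 = 4 a_3 - 2 a_1 = 2/3  ->  a_5 = 1/30
Truncated series: y(x) = -1 - x - (1/2) x^2 - (1/3) x^3 + (1/24) x^4 + (1/30) x^5 + O(x^6).

a_0 = -1; a_1 = -1; a_2 = -1/2; a_3 = -1/3; a_4 = 1/24; a_5 = 1/30


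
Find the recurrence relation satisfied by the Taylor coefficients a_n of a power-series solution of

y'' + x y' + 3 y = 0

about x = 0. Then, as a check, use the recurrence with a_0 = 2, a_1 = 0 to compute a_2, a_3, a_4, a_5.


Substitute y = sum_n a_n x^n.
y''(x) has coefficient (n+2)(n+1) a_{n+2} at x^n;
x y'(x) has coefficient n a_n at x^n (shift);
3 y(x) has coefficient 3 a_n at x^n.
Matching x^n: (n+2)(n+1) a_{n+2} + (n + 3) a_n = 0.
Thus a_{n+2} = (-n - 3) / ((n+1)(n+2)) * a_n.

Check with a_0 = 2, a_1 = 0 (apply the recurrence for n = 0, 1, 2, 3): a_0 = 2, a_1 = 0, a_2 = -3, a_3 = 0, a_4 = 5/4, a_5 = 0.

a_(n+2) = (-n - 3) / ((n+1)(n+2)) * a_n; check: a_0 = 2, a_1 = 0, a_2 = -3, a_3 = 0, a_4 = 5/4, a_5 = 0


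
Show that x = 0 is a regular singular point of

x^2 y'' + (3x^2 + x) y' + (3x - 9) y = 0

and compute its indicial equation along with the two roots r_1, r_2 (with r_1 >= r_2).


Divide by x^2 to reach normal form y'' + P_1(x) y' + P_2(x) y = 0 with P_1(x) = 3 + 1/x and P_2(x) = 3/x - 9/x^2.
x = 0 is a singular point because the y'-coefficient 3 + 1/x has a pole at x = 0 and the y-coefficient 3/x - 9/x^2 has a pole at x = 0.
It is a regular singular point because x P_1(x) = p(x) = 3x + 1 and x^2 P_2(x) = q(x) = 3x - 9 are polynomials, hence analytic at x = 0.
p(0) = 1,  q(0) = -9.
Indicial equation: r(r-1) + p(0) r + q(0) = 0, i.e. r^2 + (p(0) - 1) r + q(0) = 0, i.e. r^2 - 9 = 0.
Discriminant: (0)^2 - 4(-9) = 36, so r = (0 ± 6)/2.
Solving: r_1 = 3, r_2 = -3.

indicial: r^2 - 9 = 0; roots r_1 = 3, r_2 = -3


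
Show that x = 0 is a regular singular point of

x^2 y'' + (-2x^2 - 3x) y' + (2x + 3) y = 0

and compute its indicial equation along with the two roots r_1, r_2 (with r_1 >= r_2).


Divide by x^2 to reach normal form y'' + P_1(x) y' + P_2(x) y = 0 with P_1(x) = -2 - 3/x and P_2(x) = 2/x + 3/x^2.
x = 0 is a singular point because the y'-coefficient -2 - 3/x has a pole at x = 0 and the y-coefficient 2/x + 3/x^2 has a pole at x = 0.
It is a regular singular point because x P_1(x) = p(x) = -2x - 3 and x^2 P_2(x) = q(x) = 2x + 3 are polynomials, hence analytic at x = 0.
p(0) = -3,  q(0) = 3.
Indicial equation: r(r-1) + p(0) r + q(0) = 0, i.e. r^2 + (p(0) - 1) r + q(0) = 0, i.e. r^2 - 4 r + 3 = 0.
Discriminant: (-4)^2 - 4(3) = 4, so r = (4 ± 2)/2.
Solving: r_1 = 3, r_2 = 1.

indicial: r^2 - 4 r + 3 = 0; roots r_1 = 3, r_2 = 1


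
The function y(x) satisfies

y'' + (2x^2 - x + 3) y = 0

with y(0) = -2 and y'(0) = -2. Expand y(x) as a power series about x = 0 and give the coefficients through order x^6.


Ansatz: y(x) = sum_{n>=0} a_n x^n, so y'(x) = sum_{n>=1} n a_n x^(n-1) and y''(x) = sum_{n>=2} n(n-1) a_n x^(n-2).
Substitute into P(x) y'' + Q(x) y' + R(x) y = 0 with P(x) = 1, Q(x) = 0, R(x) = 2x^2 - x + 3, and match powers of x.
Initial conditions: a_0 = -2, a_1 = -2.
Setting the coefficient of each power of x to zero and solving order by order (substituting the coefficients already found):
  x^0: 2 a_2 + 3 a_0 = 0  ->  2 a_2 = -3 a_0 = 6  ->  a_2 = 3
  x^1: 6 a_3 + 3 a_1 - a_0 = 0  ->  6 a_3 = -3 a_1 + a_0 = 4  ->  a_3 = 2/3
  x^2: 12 a_4 + 3 a_2 - a_1 + 2 a_0 = 0  ->  12 a_4 = -3 a_2 + a_1 - 2 a_0 = -7  ->  a_4 = -7/12
  x^3: 20 a_5 + 3 a_3 - a_2 + 2 a_1 = 0  ->  20 a_5 = -3 a_3 + a_2 - 2 a_1 = 5  ->  a_5 = 1/4
  x^4: 30 a_6 + 3 a_4 - a_3 + 2 a_2 = 0  ->  30 a_6 = -3 a_4 + a_3 - 2 a_2 = -43/12  ->  a_6 = -43/360
Truncated series: y(x) = -2 - 2 x + 3 x^2 + (2/3) x^3 - (7/12) x^4 + (1/4) x^5 - (43/360) x^6 + O(x^7).

a_0 = -2; a_1 = -2; a_2 = 3; a_3 = 2/3; a_4 = -7/12; a_5 = 1/4; a_6 = -43/360


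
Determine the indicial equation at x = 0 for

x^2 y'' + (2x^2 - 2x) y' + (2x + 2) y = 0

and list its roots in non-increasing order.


Divide by x^2 to reach normal form y'' + P_1(x) y' + P_2(x) y = 0 with P_1(x) = 2 - 2/x and P_2(x) = 2/x + 2/x^2.
x = 0 is a singular point because the y'-coefficient 2 - 2/x has a pole at x = 0 and the y-coefficient 2/x + 2/x^2 has a pole at x = 0.
It is a regular singular point because x P_1(x) = p(x) = 2x - 2 and x^2 P_2(x) = q(x) = 2x + 2 are polynomials, hence analytic at x = 0.
p(0) = -2,  q(0) = 2.
Indicial equation: r(r-1) + p(0) r + q(0) = 0, i.e. r^2 + (p(0) - 1) r + q(0) = 0, i.e. r^2 - 3 r + 2 = 0.
Discriminant: (-3)^2 - 4(2) = 1, so r = (3 ± 1)/2.
Solving: r_1 = 2, r_2 = 1.

indicial: r^2 - 3 r + 2 = 0; roots r_1 = 2, r_2 = 1


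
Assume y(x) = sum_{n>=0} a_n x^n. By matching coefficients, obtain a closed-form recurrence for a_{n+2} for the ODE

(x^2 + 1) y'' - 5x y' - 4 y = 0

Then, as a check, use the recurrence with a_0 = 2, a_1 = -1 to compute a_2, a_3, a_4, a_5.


Substitute y = sum_n a_n x^n.
(1 + 1 x^2) y'' contributes (n+2)(n+1) a_{n+2} + n(n-1) a_n at x^n.
-5 x y'(x) contributes -5 n a_n at x^n.
-4 y(x) contributes -4 a_n at x^n.
Matching x^n: (n+2)(n+1) a_{n+2} + (n(n-1) - 5 n - 4) a_n = 0.
Thus a_{n+2} = (-n(n-1) + 5 n + 4) / ((n+1)(n+2)) * a_n.

Check with a_0 = 2, a_1 = -1 (apply the recurrence for n = 0, 1, 2, 3): a_0 = 2, a_1 = -1, a_2 = 4, a_3 = -3/2, a_4 = 4, a_5 = -39/40.

a_(n+2) = (-n(n-1) + 5 n + 4) / ((n+1)(n+2)) * a_n; check: a_0 = 2, a_1 = -1, a_2 = 4, a_3 = -3/2, a_4 = 4, a_5 = -39/40


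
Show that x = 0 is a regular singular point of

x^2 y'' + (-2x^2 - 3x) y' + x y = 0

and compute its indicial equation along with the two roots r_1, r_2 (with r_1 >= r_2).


Divide by x^2 to reach normal form y'' + P_1(x) y' + P_2(x) y = 0 with P_1(x) = -2 - 3/x and P_2(x) = 1/x.
x = 0 is a singular point because the y'-coefficient -2 - 3/x has a pole at x = 0 and the y-coefficient 1/x has a pole at x = 0.
It is a regular singular point because x P_1(x) = p(x) = -2x - 3 and x^2 P_2(x) = q(x) = x are polynomials, hence analytic at x = 0.
p(0) = -3,  q(0) = 0.
Indicial equation: r(r-1) + p(0) r + q(0) = 0, i.e. r^2 + (p(0) - 1) r + q(0) = 0, i.e. r^2 - 4 r = 0.
Discriminant: (-4)^2 - 4(0) = 16, so r = (4 ± 4)/2.
Solving: r_1 = 4, r_2 = 0.

indicial: r^2 - 4 r = 0; roots r_1 = 4, r_2 = 0


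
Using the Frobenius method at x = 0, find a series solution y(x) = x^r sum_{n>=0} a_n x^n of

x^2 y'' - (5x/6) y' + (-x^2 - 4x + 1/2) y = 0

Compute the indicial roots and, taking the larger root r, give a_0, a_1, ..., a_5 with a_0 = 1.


Write in Frobenius form y'' + (p(x)/x) y' + (q(x)/x^2) y = 0:
  p(x) = -5/6,  q(x) = -x^2 - 4x + 1/2.
Indicial equation: r(r-1) + (-5/6) r + (1/2) = 0 -> roots r_1 = 3/2, r_2 = 1/3.
Take r = r_1 = 3/2. Let y(x) = x^r sum_{n>=0} a_n x^n with a_0 = 1.
Substitute y = x^r sum a_n x^n and match x^{r+n}. The recurrence is
  D(n) a_n - 4 a_{n-1} - 1 a_{n-2} = 0,  where D(n) = (r+n)(r+n-1) + (-5/6)(r+n) + (1/2).
  a_n = [4 a_{n-1} + 1 a_{n-2}] / D(n).
Since the indicial polynomial factors as (r - r_1)(r - r_2), D(n) = (r_1 + n - r_1)(r_1 + n - r_2) = n(n + 7/6).
Evaluating step by step (a_0 = 1):
  n = 1: D(1) = 1(1 + 7/6) = 13/6; numerator = 4(1) = 4; a_1 = (4)/(13/6) = 24/13
  n = 2: D(2) = 2(2 + 7/6) = 19/3; numerator = 4(24/13) + 1(1) = 109/13; a_2 = (109/13)/(19/3) = 327/247
  n = 3: D(3) = 3(3 + 7/6) = 25/2; numerator = 4(327/247) + 1(24/13) = 1764/247; a_3 = (1764/247)/(25/2) = 3528/6175
  n = 4: D(4) = 4(4 + 7/6) = 62/3; numerator = 4(3528/6175) + 1(327/247) = 1173/325; a_4 = (1173/325)/(62/3) = 3519/20150
  n = 5: D(5) = 5(5 + 7/6) = 185/6; numerator = 4(3519/20150) + 1(3528/6175) = 48618/38285; a_5 = (48618/38285)/(185/6) = 7884/191425

r = 3/2; a_0 = 1; a_1 = 24/13; a_2 = 327/247; a_3 = 3528/6175; a_4 = 3519/20150; a_5 = 7884/191425


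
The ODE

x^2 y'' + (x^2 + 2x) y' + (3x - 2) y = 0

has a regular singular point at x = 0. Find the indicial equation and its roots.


Divide by x^2 to reach normal form y'' + P_1(x) y' + P_2(x) y = 0 with P_1(x) = 1 + 2/x and P_2(x) = 3/x - 2/x^2.
x = 0 is a singular point because the y'-coefficient 1 + 2/x has a pole at x = 0 and the y-coefficient 3/x - 2/x^2 has a pole at x = 0.
It is a regular singular point because x P_1(x) = p(x) = x + 2 and x^2 P_2(x) = q(x) = 3x - 2 are polynomials, hence analytic at x = 0.
p(0) = 2,  q(0) = -2.
Indicial equation: r(r-1) + p(0) r + q(0) = 0, i.e. r^2 + (p(0) - 1) r + q(0) = 0, i.e. r^2 + 1 r - 2 = 0.
Discriminant: (1)^2 - 4(-2) = 9, so r = (-1 ± 3)/2.
Solving: r_1 = 1, r_2 = -2.

indicial: r^2 + 1 r - 2 = 0; roots r_1 = 1, r_2 = -2


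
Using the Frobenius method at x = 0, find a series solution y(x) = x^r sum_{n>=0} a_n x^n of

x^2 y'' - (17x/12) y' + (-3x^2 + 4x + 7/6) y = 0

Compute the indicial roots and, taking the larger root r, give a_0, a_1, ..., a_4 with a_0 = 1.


Write in Frobenius form y'' + (p(x)/x) y' + (q(x)/x^2) y = 0:
  p(x) = -17/12,  q(x) = -3x^2 + 4x + 7/6.
Indicial equation: r(r-1) + (-17/12) r + (7/6) = 0 -> roots r_1 = 7/4, r_2 = 2/3.
Take r = r_1 = 7/4. Let y(x) = x^r sum_{n>=0} a_n x^n with a_0 = 1.
Substitute y = x^r sum a_n x^n and match x^{r+n}. The recurrence is
  D(n) a_n + 4 a_{n-1} - 3 a_{n-2} = 0,  where D(n) = (r+n)(r+n-1) + (-17/12)(r+n) + (7/6).
  a_n = [-4 a_{n-1} + 3 a_{n-2}] / D(n).
Since the indicial polynomial factors as (r - r_1)(r - r_2), D(n) = (r_1 + n - r_1)(r_1 + n - r_2) = n(n + 13/12).
Evaluating step by step (a_0 = 1):
  n = 1: D(1) = 1(1 + 13/12) = 25/12; numerator = -4(1) = -4; a_1 = (-4)/(25/12) = -48/25
  n = 2: D(2) = 2(2 + 13/12) = 37/6; numerator = -4(-48/25) + 3(1) = 267/25; a_2 = (267/25)/(37/6) = 1602/925
  n = 3: D(3) = 3(3 + 13/12) = 49/4; numerator = -4(1602/925) + 3(-48/25) = -11736/925; a_3 = (-11736/925)/(49/4) = -46944/45325
  n = 4: D(4) = 4(4 + 13/12) = 61/3; numerator = -4(-46944/45325) + 3(1602/925) = 84654/9065; a_4 = (84654/9065)/(61/3) = 253962/552965

r = 7/4; a_0 = 1; a_1 = -48/25; a_2 = 1602/925; a_3 = -46944/45325; a_4 = 253962/552965


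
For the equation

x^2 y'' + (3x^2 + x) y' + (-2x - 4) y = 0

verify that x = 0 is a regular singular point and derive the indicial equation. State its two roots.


Divide by x^2 to reach normal form y'' + P_1(x) y' + P_2(x) y = 0 with P_1(x) = 3 + 1/x and P_2(x) = -2/x - 4/x^2.
x = 0 is a singular point because the y'-coefficient 3 + 1/x has a pole at x = 0 and the y-coefficient -2/x - 4/x^2 has a pole at x = 0.
It is a regular singular point because x P_1(x) = p(x) = 3x + 1 and x^2 P_2(x) = q(x) = -2x - 4 are polynomials, hence analytic at x = 0.
p(0) = 1,  q(0) = -4.
Indicial equation: r(r-1) + p(0) r + q(0) = 0, i.e. r^2 + (p(0) - 1) r + q(0) = 0, i.e. r^2 - 4 = 0.
Discriminant: (0)^2 - 4(-4) = 16, so r = (0 ± 4)/2.
Solving: r_1 = 2, r_2 = -2.

indicial: r^2 - 4 = 0; roots r_1 = 2, r_2 = -2
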